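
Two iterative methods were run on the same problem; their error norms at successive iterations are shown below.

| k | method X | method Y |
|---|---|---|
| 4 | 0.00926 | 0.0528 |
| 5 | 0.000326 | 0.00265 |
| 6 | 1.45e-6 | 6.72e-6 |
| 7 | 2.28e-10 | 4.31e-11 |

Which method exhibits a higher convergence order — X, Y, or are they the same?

Y

Method X: p ≈ ln(2.28e-10/1.45e-6)/ln(1.45e-6/0.000326) ≈ 1.62.
Method Y: p ≈ ln(4.31e-11/6.72e-6)/ln(6.72e-6/0.00265) ≈ 2.00.
Method Y has the higher order (≈2.0 vs ≈1.6).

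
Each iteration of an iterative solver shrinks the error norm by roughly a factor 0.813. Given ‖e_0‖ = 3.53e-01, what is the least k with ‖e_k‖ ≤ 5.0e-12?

121

After k steps, ‖e_k‖ ≈ 3.53e-01·0.813^k.
Need 0.813^k ≤ 5.0e-12/3.53e-01 = 1.41643e-11.
k ≥ ln(1.41643e-11)/ln(0.813) = -24.9803/-0.20702 = 120.666.
Smallest integer k = 121.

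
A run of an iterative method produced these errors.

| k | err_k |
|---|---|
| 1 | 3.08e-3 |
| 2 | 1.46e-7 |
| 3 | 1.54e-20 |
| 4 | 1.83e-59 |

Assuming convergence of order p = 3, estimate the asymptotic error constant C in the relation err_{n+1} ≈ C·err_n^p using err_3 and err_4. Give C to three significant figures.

5.01

C ≈ err_4 / err_3^3
  = 1.83e-59 / (1.54e-20)^3
  = 1.83e-59 / 3.65226e-60 ≈ 5.0106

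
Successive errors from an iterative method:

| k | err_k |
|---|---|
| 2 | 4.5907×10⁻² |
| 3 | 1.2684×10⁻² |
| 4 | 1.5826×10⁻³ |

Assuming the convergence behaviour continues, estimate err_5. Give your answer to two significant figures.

5.5e-5

First estimate the order: p ≈ ln(err_4/err_3) / ln(err_3/err_2) = ln(1.5826×10⁻³/1.2684×10⁻²)/ln(1.2684×10⁻²/4.5907×10⁻²) = ln(0.124771)/ln(0.276298) ≈ 1.6181.
Then err_5 ≈ err_4·(err_4/err_3)^p = 1.5826×10⁻³·(0.124771)^1.6181 = 1.5826×10⁻³·0.0344684 ≈ 5.455e-05.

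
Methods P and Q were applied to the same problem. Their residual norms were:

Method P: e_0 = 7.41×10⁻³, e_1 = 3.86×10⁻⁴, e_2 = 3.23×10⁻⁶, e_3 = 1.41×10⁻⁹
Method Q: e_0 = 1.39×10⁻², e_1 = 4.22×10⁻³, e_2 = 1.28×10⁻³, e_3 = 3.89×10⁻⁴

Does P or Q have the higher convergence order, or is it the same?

Method P: p ≈ ln(1.41×10⁻⁹/3.23×10⁻⁶)/ln(3.23×10⁻⁶/3.86×10⁻⁴) ≈ 1.62.
Method Q: p ≈ ln(3.89×10⁻⁴/1.28×10⁻³)/ln(1.28×10⁻³/4.22×10⁻³) ≈ 1.00.
Method P has the higher order (≈1.6 vs ≈1.0).

P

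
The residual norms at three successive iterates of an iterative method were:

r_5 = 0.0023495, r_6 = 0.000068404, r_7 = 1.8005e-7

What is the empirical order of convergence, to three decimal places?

1.680

p ≈ ln(r_7/r_6) / ln(r_6/r_5)
  = ln(1.8005e-7/0.000068404) / ln(0.000068404/0.0023495)
  = ln(0.00263216) / ln(0.0291143)
  = -5.939950 / -3.536526 ≈ 1.679600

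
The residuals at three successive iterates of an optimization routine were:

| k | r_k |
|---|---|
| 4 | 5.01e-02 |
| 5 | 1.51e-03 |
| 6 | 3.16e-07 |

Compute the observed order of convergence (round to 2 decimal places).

p ≈ ln(r_6/r_5) / ln(r_5/r_4)
  = ln(3.16e-07/1.51e-03) / ln(1.51e-03/5.01e-02)
  = ln(0.000209272) / ln(0.0301397)
  = -8.47188 / -3.50191 ≈ 2.41922

2.42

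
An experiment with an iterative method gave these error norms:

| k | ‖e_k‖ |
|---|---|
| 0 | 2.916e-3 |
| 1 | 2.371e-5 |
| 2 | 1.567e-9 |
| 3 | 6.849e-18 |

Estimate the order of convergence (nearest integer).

2

Consecutive ratios: ‖e_3‖/‖e_2‖ = 6.849e-18/1.567e-9 = 4.37077e-09, ‖e_2‖/‖e_1‖ = 1.567e-9/2.371e-5 = 6.60903e-05.
p ≈ ln(4.37077e-09)/ln(6.60903e-05) = -19.2483/-9.6245 ≈ 2.00.
So the convergence is quadratic (order 2).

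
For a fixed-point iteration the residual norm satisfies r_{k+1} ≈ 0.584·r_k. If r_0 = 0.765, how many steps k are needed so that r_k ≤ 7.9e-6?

22

After k steps, r_k ≈ 0.765·0.584^k.
Need 0.584^k ≤ 7.9e-6/0.765 = 1.03268e-05.
k ≥ ln(1.03268e-05)/ln(0.584) = -11.4808/-0.53785 = 21.346.
Smallest integer k = 22.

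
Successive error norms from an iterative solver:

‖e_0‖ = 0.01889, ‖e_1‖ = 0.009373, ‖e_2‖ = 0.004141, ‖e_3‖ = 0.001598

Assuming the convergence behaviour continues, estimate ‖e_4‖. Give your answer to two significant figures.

5.3e-4

First estimate the order: p ≈ ln(‖e_3‖/‖e_2‖) / ln(‖e_2‖/‖e_1‖) = ln(0.001598/0.004141)/ln(0.004141/0.009373) = ln(0.385897)/ln(0.441801) ≈ 1.1656.
Then ‖e_4‖ ≈ ‖e_3‖·(‖e_3‖/‖e_2‖)^p = 0.001598·(0.385897)^1.1656 = 0.001598·0.329603 ≈ 0.0005267.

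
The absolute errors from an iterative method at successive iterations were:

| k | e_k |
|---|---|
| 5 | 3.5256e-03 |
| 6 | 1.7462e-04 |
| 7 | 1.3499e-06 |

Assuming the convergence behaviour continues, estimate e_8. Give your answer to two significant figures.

5.2e-10

First estimate the order: p ≈ ln(e_7/e_6) / ln(e_6/e_5) = ln(1.3499e-06/1.7462e-04)/ln(1.7462e-04/3.5256e-03) = ln(0.0077305)/ln(0.0495292) ≈ 1.6181.
Then e_8 ≈ e_7·(e_7/e_6)^p = 1.3499e-06·(0.0077305)^1.6181 = 1.3499e-06·0.000382744 ≈ 5.167e-10.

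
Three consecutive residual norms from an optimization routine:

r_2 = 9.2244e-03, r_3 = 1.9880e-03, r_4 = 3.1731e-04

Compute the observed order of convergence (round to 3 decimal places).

1.196

p ≈ ln(r_4/r_3) / ln(r_3/r_2)
  = ln(3.1731e-04/1.9880e-03) / ln(1.9880e-03/9.2244e-03)
  = ln(0.159613) / ln(0.215515)
  = -1.835003 / -1.534725 ≈ 1.195656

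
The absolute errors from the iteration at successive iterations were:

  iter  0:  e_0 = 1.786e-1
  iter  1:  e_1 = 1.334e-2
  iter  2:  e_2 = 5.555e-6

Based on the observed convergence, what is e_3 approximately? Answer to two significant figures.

First estimate the order: p ≈ ln(e_2/e_1) / ln(e_1/e_0) = ln(5.555e-6/1.334e-2)/ln(1.334e-2/1.786e-1) = ln(0.000416417)/ln(0.074692) ≈ 3.0003.
Then e_3 ≈ e_2·(e_2/e_1)^p = 5.555e-6·(0.000416417)^3.0003 = 5.555e-6·7.20396e-11 ≈ 4.002e-16.

4.0e-16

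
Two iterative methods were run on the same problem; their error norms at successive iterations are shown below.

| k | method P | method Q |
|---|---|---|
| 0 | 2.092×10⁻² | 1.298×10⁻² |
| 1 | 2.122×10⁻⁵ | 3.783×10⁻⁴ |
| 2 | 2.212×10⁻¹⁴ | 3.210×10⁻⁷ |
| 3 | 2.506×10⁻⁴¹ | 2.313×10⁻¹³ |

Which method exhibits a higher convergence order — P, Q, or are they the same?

Method P: p ≈ ln(2.506×10⁻⁴¹/2.212×10⁻¹⁴)/ln(2.212×10⁻¹⁴/2.122×10⁻⁵) ≈ 3.00.
Method Q: p ≈ ln(2.313×10⁻¹³/3.210×10⁻⁷)/ln(3.210×10⁻⁷/3.783×10⁻⁴) ≈ 2.00.
Method P has the higher order (≈3.0 vs ≈2.0).

P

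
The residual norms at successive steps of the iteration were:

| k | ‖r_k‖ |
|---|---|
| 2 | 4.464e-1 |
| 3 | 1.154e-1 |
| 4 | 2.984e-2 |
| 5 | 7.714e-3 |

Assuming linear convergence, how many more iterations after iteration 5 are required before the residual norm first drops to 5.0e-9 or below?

11

Rate ρ ≈ ‖r_5‖/‖r_4‖ = 7.714e-3/2.984e-2 = 0.2585.
After j more steps, ‖r_{5+j}‖ ≈ 7.714e-3·ρ^j; need ρ^j ≤ 5.0e-9/7.714e-3 = 6.48172e-07.
j ≥ ln(6.48172e-07)/ln(0.2585) = -14.2491/-1.35286 = 10.533.
So 11 more iterations are needed.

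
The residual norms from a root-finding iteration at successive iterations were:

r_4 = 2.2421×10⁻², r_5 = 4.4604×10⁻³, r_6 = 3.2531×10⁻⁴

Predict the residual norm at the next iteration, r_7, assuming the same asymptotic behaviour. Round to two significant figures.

First estimate the order: p ≈ ln(r_6/r_5) / ln(r_5/r_4) = ln(3.2531×10⁻⁴/4.4604×10⁻³)/ln(4.4604×10⁻³/2.2421×10⁻²) = ln(0.0729329)/ln(0.198938) ≈ 1.6214.
Then r_7 ≈ r_6·(r_6/r_5)^p = 3.2531×10⁻⁴·(0.0729329)^1.6214 = 3.2531×10⁻⁴·0.0143332 ≈ 4.663e-06.

4.7e-6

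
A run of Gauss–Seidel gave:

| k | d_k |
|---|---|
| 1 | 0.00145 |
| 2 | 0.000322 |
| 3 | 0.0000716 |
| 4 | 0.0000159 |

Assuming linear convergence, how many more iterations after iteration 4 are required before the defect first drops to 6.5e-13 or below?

Rate ρ ≈ d_4/d_3 = 0.0000159/0.0000716 = 0.2221.
After j more steps, d_{4+j} ≈ 0.0000159·ρ^j; need ρ^j ≤ 6.5e-13/0.0000159 = 4.08805e-08.
j ≥ ln(4.08805e-08)/ln(0.2221) = -17.0126/-1.50463 = 11.307.
So 12 more iterations are needed.

12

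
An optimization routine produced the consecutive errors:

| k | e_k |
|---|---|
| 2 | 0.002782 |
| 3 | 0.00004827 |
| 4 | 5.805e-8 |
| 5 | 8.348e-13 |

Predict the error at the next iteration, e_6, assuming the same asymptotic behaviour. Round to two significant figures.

First estimate the order: p ≈ ln(e_5/e_4) / ln(e_4/e_3) = ln(8.348e-13/5.805e-8)/ln(5.805e-8/0.00004827) = ln(1.43807e-05)/ln(0.00120261) ≈ 1.6584.
Then e_6 ≈ e_5·(e_5/e_4)^p = 8.348e-13·(1.43807e-05)^1.6584 = 8.348e-13·9.32529e-09 ≈ 7.785e-21.

7.8e-21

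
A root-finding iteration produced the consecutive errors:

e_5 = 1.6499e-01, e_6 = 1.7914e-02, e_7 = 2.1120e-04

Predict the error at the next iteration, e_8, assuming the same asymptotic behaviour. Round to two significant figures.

First estimate the order: p ≈ ln(e_7/e_6) / ln(e_6/e_5) = ln(2.1120e-04/1.7914e-02)/ln(1.7914e-02/1.6499e-01) = ln(0.0117897)/ln(0.108576) ≈ 2.0000.
Then e_8 ≈ e_7·(e_7/e_6)^p = 2.1120e-04·(0.0117897)^2.0000 = 2.1120e-04·0.000138997 ≈ 2.936e-08.

2.9e-8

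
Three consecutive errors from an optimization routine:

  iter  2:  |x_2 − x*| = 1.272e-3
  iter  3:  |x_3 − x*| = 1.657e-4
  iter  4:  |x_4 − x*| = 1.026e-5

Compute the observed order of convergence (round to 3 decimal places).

1.365

p ≈ ln(|x_4 − x*|/|x_3 − x*|) / ln(|x_3 − x*|/|x_2 − x*|)
  = ln(1.026e-5/1.657e-4) / ln(1.657e-4/1.272e-3)
  = ln(0.0619191) / ln(0.130267)
  = -2.781927 / -2.038169 ≈ 1.364915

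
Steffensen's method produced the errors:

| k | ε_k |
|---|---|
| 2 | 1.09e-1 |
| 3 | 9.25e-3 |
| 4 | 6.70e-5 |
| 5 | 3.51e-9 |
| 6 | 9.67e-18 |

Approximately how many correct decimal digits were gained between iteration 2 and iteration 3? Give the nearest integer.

Digits gained ≈ log₁₀(ε_2/ε_3) = log₁₀(1.09e-1/9.25e-3) = log₁₀(11.7838) ≈ 1.071.

1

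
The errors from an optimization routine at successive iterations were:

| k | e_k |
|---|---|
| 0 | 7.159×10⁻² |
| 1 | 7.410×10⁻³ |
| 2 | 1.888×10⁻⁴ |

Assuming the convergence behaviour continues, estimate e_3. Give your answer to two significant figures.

5.0e-7

First estimate the order: p ≈ ln(e_2/e_1) / ln(e_1/e_0) = ln(1.888×10⁻⁴/7.410×10⁻³)/ln(7.410×10⁻³/7.159×10⁻²) = ln(0.0254791)/ln(0.103506) ≈ 1.6180.
Then e_3 ≈ e_2·(e_2/e_1)^p = 1.888×10⁻⁴·(0.0254791)^1.6180 = 1.888×10⁻⁴·0.00263758 ≈ 4.98e-07.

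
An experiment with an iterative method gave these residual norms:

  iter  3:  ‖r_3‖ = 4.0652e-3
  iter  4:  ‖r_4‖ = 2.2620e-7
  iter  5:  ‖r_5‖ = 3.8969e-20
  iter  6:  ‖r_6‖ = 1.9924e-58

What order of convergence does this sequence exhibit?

3

Consecutive ratios: ‖r_6‖/‖r_5‖ = 1.9924e-58/3.8969e-20 = 5.11278e-39, ‖r_5‖/‖r_4‖ = 3.8969e-20/2.2620e-7 = 1.72277e-13.
p ≈ ln(5.11278e-39)/ln(1.72277e-13) = -88.1691/-29.3897 ≈ 3.00.
So the convergence is cubic (order 3).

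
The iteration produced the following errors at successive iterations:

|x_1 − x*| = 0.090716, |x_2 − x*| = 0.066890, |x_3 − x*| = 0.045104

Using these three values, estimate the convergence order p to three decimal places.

1.293

p ≈ ln(|x_3 − x*|/|x_2 − x*|) / ln(|x_2 − x*|/|x_1 − x*|)
  = ln(0.045104/0.066890) / ln(0.066890/0.090716)
  = ln(0.674301) / ln(0.737356)
  = -0.394079 / -0.304684 ≈ 1.293402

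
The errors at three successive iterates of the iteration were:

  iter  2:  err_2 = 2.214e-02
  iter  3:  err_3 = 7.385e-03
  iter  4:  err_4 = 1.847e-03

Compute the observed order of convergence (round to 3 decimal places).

1.262

p ≈ ln(err_4/err_3) / ln(err_3/err_2)
  = ln(1.847e-03/7.385e-03) / ln(7.385e-03/2.214e-02)
  = ln(0.250102) / ln(0.333559)
  = -1.385886 / -1.097936 ≈ 1.262265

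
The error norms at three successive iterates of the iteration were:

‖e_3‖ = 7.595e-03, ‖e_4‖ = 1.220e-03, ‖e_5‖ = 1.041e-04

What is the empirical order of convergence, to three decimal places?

1.346

p ≈ ln(‖e_5‖/‖e_4‖) / ln(‖e_4‖/‖e_3‖)
  = ln(1.041e-04/1.220e-03) / ln(1.220e-03/7.595e-03)
  = ln(0.0853279) / ln(0.160632)
  = -2.461254 / -1.828639 ≈ 1.345949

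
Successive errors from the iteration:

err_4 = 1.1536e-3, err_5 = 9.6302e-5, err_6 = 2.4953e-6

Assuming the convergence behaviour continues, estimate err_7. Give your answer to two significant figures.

1.2e-8

First estimate the order: p ≈ ln(err_6/err_5) / ln(err_5/err_4) = ln(2.4953e-6/9.6302e-5)/ln(9.6302e-5/1.1536e-3) = ln(0.0259112)/ln(0.0834795) ≈ 1.4711.
Then err_7 ≈ err_6·(err_6/err_5)^p = 2.4953e-6·(0.0259112)^1.4711 = 2.4953e-6·0.00463534 ≈ 1.157e-08.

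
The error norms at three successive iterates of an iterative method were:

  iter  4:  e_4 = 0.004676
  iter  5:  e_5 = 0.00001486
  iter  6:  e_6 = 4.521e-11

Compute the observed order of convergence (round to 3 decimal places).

p ≈ ln(e_6/e_5) / ln(e_5/e_4)
  = ln(4.521e-11/0.00001486) / ln(0.00001486/0.004676)
  = ln(3.0424e-06) / ln(0.00317793)
  = -12.702864 / -5.751525 ≈ 2.208608

2.209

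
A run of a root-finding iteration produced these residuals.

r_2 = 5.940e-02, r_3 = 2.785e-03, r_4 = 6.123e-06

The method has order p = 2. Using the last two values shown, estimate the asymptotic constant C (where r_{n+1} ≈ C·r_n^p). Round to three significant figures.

C ≈ r_4 / r_3^2
  = 6.123e-06 / (2.785e-03)^2
  = 6.123e-06 / 7.75623e-06 ≈ 0.78943

0.789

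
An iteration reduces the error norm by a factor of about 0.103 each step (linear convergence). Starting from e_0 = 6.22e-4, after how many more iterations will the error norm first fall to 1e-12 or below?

After k steps, e_k ≈ 6.22e-4·0.103^k.
Need 0.103^k ≤ 1e-12/6.22e-4 = 1.60772e-09.
k ≥ ln(1.60772e-09)/ln(0.103) = -20.2484/-2.27303 = 8.908.
Smallest integer k = 9.

9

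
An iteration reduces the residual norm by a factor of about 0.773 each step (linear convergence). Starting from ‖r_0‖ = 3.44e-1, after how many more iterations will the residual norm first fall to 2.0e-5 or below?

After k steps, ‖r_k‖ ≈ 3.44e-1·0.773^k.
Need 0.773^k ≤ 2.0e-5/3.44e-1 = 5.81395e-05.
k ≥ ln(5.81395e-05)/ln(0.773) = -9.7527/-0.25748 = 37.878.
Smallest integer k = 38.

38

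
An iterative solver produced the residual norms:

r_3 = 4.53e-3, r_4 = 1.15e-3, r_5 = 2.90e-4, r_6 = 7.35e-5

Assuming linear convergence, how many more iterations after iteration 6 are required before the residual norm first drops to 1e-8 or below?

Rate ρ ≈ r_6/r_5 = 7.35e-5/2.90e-4 = 0.2534.
After j more steps, r_{6+j} ≈ 7.35e-5·ρ^j; need ρ^j ≤ 1e-8/7.35e-5 = 0.000136054.
j ≥ ln(0.000136054)/ln(0.2534) = -8.9025/-1.37279 = 6.485.
So 7 more iterations are needed.

7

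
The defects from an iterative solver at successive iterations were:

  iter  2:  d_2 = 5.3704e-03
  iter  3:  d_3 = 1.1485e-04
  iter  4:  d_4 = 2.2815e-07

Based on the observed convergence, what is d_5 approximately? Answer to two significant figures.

9.7e-12

First estimate the order: p ≈ ln(d_4/d_3) / ln(d_3/d_2) = ln(2.2815e-07/1.1485e-04)/ln(1.1485e-04/5.3704e-03) = ln(0.0019865)/ln(0.0213857) ≈ 1.6180.
Then d_5 ≈ d_4·(d_4/d_3)^p = 2.2815e-07·(0.0019865)^1.6180 = 2.2815e-07·4.2492e-05 ≈ 9.695e-12.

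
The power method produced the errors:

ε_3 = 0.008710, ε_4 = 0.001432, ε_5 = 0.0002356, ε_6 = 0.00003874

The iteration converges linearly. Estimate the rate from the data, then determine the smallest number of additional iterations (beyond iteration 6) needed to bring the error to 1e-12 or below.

Rate ρ ≈ ε_6/ε_5 = 0.00003874/0.0002356 = 0.1644.
After j more steps, ε_{6+j} ≈ 0.00003874·ρ^j; need ρ^j ≤ 1e-12/0.00003874 = 2.58131e-08.
j ≥ ln(2.58131e-08)/ln(0.1644) = -17.4724/-1.80545 = 9.678.
So 10 more iterations are needed.

10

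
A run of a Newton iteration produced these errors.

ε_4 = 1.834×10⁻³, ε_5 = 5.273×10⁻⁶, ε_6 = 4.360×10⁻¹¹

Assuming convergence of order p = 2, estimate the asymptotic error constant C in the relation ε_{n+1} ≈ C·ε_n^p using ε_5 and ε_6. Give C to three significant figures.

1.57

C ≈ ε_6 / ε_5^2
  = 4.360×10⁻¹¹ / (5.273×10⁻⁶)^2
  = 4.360×10⁻¹¹ / 2.78045e-11 ≈ 1.5681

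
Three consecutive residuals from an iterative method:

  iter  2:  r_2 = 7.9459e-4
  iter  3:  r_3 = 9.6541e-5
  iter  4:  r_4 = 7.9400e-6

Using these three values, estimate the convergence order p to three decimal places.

1.185

p ≈ ln(r_4/r_3) / ln(r_3/r_2)
  = ln(7.9400e-6/9.6541e-5) / ln(9.6541e-5/7.9459e-4)
  = ln(0.0822448) / ln(0.121498)
  = -2.498055 / -2.107857 ≈ 1.185116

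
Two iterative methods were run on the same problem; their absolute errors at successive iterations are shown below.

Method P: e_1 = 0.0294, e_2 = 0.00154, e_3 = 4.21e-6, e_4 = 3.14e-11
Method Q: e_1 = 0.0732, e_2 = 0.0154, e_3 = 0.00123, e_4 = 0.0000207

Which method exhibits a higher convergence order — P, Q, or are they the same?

P

Method P: p ≈ ln(3.14e-11/4.21e-6)/ln(4.21e-6/0.00154) ≈ 2.00.
Method Q: p ≈ ln(0.0000207/0.00123)/ln(0.00123/0.0154) ≈ 1.62.
Method P has the higher order (≈2.0 vs ≈1.6).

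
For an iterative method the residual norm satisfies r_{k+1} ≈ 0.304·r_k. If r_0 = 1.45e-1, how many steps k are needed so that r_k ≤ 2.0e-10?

18

After k steps, r_k ≈ 1.45e-1·0.304^k.
Need 0.304^k ≤ 2.0e-10/1.45e-1 = 1.37931e-09.
k ≥ ln(1.37931e-09)/ln(0.304) = -20.4017/-1.19073 = 17.134.
Smallest integer k = 18.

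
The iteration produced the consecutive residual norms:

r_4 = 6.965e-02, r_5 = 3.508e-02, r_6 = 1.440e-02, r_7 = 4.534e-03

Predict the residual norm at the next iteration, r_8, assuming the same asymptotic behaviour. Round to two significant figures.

First estimate the order: p ≈ ln(r_7/r_6) / ln(r_6/r_5) = ln(4.534e-03/1.440e-02)/ln(1.440e-02/3.508e-02) = ln(0.314861)/ln(0.41049) ≈ 1.2979.
Then r_8 ≈ r_7·(r_7/r_6)^p = 4.534e-03·(0.314861)^1.2979 = 4.534e-03·0.223156 ≈ 0.001012.

1.0e-3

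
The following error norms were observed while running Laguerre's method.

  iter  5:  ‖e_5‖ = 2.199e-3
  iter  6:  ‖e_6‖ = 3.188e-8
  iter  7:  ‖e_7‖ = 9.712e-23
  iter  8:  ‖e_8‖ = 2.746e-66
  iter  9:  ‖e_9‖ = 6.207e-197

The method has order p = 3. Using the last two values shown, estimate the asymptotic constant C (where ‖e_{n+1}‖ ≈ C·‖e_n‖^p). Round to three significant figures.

C ≈ ‖e_9‖ / ‖e_8‖^3
  = 6.207e-197 / (2.746e-66)^3
  = 6.207e-197 / 2.07063e-197 ≈ 2.9976

3.00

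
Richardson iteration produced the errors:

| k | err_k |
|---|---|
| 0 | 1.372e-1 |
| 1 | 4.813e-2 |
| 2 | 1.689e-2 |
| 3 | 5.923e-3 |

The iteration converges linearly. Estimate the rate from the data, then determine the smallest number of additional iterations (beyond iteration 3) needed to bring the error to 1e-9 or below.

Rate ρ ≈ err_3/err_2 = 5.923e-3/1.689e-2 = 0.3507.
After j more steps, err_{3+j} ≈ 5.923e-3·ρ^j; need ρ^j ≤ 1e-9/5.923e-3 = 1.68833e-07.
j ≥ ln(1.68833e-07)/ln(0.3507) = -15.5944/-1.04782 = 14.883.
So 15 more iterations are needed.

15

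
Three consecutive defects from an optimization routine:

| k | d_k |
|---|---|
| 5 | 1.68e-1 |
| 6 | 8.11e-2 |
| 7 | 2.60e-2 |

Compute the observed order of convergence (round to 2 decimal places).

p ≈ ln(d_7/d_6) / ln(d_6/d_5)
  = ln(2.60e-2/8.11e-2) / ln(8.11e-2/1.68e-1)
  = ln(0.320592) / ln(0.482738)
  = -1.13759 / -0.72828 ≈ 1.56202

1.56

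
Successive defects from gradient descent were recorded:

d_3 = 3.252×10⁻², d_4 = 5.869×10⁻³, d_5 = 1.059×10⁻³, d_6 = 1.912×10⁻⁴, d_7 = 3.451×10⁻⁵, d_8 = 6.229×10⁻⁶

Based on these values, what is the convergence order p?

1

Consecutive ratios: d_8/d_7 = 6.229×10⁻⁶/3.451×10⁻⁵ = 0.180498, d_7/d_6 = 3.451×10⁻⁵/1.912×10⁻⁴ = 0.180492.
p ≈ ln(0.180498)/ln(0.180492) = -1.7120/-1.7121 ≈ 1.00.
So the convergence is linear (order 1).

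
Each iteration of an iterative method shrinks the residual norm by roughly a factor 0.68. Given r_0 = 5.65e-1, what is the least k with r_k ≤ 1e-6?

35

After k steps, r_k ≈ 5.65e-1·0.68^k.
Need 0.68^k ≤ 1e-6/5.65e-1 = 1.76991e-06.
k ≥ ln(1.76991e-06)/ln(0.68) = -13.2446/-0.38566 = 34.343.
Smallest integer k = 35.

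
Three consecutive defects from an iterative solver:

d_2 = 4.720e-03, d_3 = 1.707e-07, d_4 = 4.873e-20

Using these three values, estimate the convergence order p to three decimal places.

2.824

p ≈ ln(d_4/d_3) / ln(d_3/d_2)
  = ln(4.873e-20/1.707e-07) / ln(1.707e-07/4.720e-03)
  = ln(2.85472e-13) / ln(3.61653e-05)
  = -28.884632 / -10.227410 ≈ 2.824237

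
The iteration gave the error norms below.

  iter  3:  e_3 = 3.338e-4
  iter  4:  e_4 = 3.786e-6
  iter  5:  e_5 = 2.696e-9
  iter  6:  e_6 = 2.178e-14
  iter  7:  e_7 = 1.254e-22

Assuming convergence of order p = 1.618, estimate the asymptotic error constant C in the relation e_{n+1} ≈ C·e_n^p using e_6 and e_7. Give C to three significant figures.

1.60

C ≈ e_7 / e_6^1.618
  = 1.254e-22 / (2.178e-14)^1.618
  = 1.254e-22 / 7.85195e-23 ≈ 1.5971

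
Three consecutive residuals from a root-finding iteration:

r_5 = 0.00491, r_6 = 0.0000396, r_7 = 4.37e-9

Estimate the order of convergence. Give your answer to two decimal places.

1.89

p ≈ ln(r_7/r_6) / ln(r_6/r_5)
  = ln(4.37e-9/0.0000396) / ln(0.0000396/0.00491)
  = ln(0.000110354) / ln(0.00806517)
  = -9.11182 / -4.82020 ≈ 1.89034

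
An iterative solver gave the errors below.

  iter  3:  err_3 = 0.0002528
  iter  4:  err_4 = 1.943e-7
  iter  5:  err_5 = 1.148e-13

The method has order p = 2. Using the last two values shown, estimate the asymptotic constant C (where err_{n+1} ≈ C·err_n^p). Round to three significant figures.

C ≈ err_5 / err_4^2
  = 1.148e-13 / (1.943e-7)^2
  = 1.148e-13 / 3.77525e-14 ≈ 3.0409

3.04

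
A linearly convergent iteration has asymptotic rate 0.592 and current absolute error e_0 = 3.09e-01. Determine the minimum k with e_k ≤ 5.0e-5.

17

After k steps, e_k ≈ 3.09e-01·0.592^k.
Need 0.592^k ≤ 5.0e-5/3.09e-01 = 0.000161812.
k ≥ ln(0.000161812)/ln(0.592) = -8.7291/-0.52425 = 16.651.
Smallest integer k = 17.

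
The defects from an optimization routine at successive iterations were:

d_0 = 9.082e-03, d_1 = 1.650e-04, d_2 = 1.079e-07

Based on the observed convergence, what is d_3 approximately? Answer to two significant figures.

First estimate the order: p ≈ ln(d_2/d_1) / ln(d_1/d_0) = ln(1.079e-07/1.650e-04)/ln(1.650e-04/9.082e-03) = ln(0.000653939)/ln(0.0181678) ≈ 1.8294.
Then d_3 ≈ d_2·(d_2/d_1)^p = 1.079e-07·(0.000653939)^1.8294 = 1.079e-07·1.49398e-06 ≈ 1.612e-13.

1.6e-13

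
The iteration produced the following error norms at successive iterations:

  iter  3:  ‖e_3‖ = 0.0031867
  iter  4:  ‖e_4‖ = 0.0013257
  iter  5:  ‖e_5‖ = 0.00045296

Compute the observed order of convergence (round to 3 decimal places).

p ≈ ln(‖e_5‖/‖e_4‖) / ln(‖e_4‖/‖e_3‖)
  = ln(0.00045296/0.0013257) / ln(0.0013257/0.0031867)
  = ln(0.341676) / ln(0.41601)
  = -1.073892 / -0.877046 ≈ 1.224442

1.224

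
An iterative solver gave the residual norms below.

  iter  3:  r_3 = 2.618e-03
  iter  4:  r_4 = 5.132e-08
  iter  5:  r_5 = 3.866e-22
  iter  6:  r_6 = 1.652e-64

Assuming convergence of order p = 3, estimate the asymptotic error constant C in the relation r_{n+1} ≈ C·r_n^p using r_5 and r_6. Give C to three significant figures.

C ≈ r_6 / r_5^3
  = 1.652e-64 / (3.866e-22)^3
  = 1.652e-64 / 5.77811e-65 ≈ 2.8591

2.86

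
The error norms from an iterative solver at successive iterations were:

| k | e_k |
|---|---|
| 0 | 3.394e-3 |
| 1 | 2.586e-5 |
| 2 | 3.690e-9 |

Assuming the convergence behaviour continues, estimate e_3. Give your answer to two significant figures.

First estimate the order: p ≈ ln(e_2/e_1) / ln(e_1/e_0) = ln(3.690e-9/2.586e-5)/ln(2.586e-5/3.394e-3) = ln(0.000142691)/ln(0.00761933) ≈ 1.8156.
Then e_3 ≈ e_2·(e_2/e_1)^p = 3.690e-9·(0.000142691)^1.8156 = 3.690e-9·1.04213e-07 ≈ 3.845e-16.

3.8e-16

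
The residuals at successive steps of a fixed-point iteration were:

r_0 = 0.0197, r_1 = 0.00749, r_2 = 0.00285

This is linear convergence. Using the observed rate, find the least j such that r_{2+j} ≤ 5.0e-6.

7

Rate ρ ≈ r_2/r_1 = 0.00285/0.00749 = 0.3805.
After j more steps, r_{2+j} ≈ 0.00285·ρ^j; need ρ^j ≤ 5.0e-6/0.00285 = 0.00175439.
j ≥ ln(0.00175439)/ln(0.3805) = -6.3456/-0.96627 = 6.567.
So 7 more iterations are needed.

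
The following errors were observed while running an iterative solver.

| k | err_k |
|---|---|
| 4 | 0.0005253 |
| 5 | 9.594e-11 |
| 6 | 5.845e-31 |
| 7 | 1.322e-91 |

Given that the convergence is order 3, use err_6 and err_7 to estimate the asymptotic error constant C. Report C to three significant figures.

0.662

C ≈ err_7 / err_6^3
  = 1.322e-91 / (5.845e-31)^3
  = 1.322e-91 / 1.99689e-91 ≈ 0.66203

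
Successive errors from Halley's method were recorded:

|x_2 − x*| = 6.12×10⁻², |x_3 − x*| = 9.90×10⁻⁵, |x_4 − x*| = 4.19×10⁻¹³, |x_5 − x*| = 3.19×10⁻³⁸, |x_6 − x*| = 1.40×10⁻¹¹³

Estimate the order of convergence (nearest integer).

Consecutive ratios: |x_6 − x*|/|x_5 − x*| = 1.40×10⁻¹¹³/3.19×10⁻³⁸ = 4.38871e-76, |x_5 − x*|/|x_4 − x*| = 3.19×10⁻³⁸/4.19×10⁻¹³ = 7.61337e-26.
p ≈ ln(4.38871e-76)/ln(7.61337e-26) = -173.5174/-57.8373 ≈ 3.00.
So the convergence is cubic (order 3).

3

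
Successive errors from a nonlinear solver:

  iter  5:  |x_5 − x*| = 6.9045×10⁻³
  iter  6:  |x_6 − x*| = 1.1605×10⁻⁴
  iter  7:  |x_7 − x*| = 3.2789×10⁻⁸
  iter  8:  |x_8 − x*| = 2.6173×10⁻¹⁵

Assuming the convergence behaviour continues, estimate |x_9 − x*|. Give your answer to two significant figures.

1.7e-29

First estimate the order: p ≈ ln(|x_8 − x*|/|x_7 − x*|) / ln(|x_7 − x*|/|x_6 − x*|) = ln(2.6173×10⁻¹⁵/3.2789×10⁻⁸)/ln(3.2789×10⁻⁸/1.1605×10⁻⁴) = ln(7.98225e-08)/ln(0.000282542) ≈ 2.0000.
Then |x_9 − x*| ≈ |x_8 − x*|·(|x_8 − x*|/|x_7 − x*|)^p = 2.6173×10⁻¹⁵·(7.98225e-08)^2.0000 = 2.6173×10⁻¹⁵·6.37163e-15 ≈ 1.668e-29.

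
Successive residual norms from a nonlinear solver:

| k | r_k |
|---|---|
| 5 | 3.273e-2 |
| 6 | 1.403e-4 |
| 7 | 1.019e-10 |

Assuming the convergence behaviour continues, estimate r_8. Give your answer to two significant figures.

1.2e-26

First estimate the order: p ≈ ln(r_7/r_6) / ln(r_6/r_5) = ln(1.019e-10/1.403e-4)/ln(1.403e-4/3.273e-2) = ln(7.26301e-07)/ln(0.00428659) ≈ 2.5926.
Then r_8 ≈ r_7·(r_7/r_6)^p = 1.019e-10·(7.26301e-07)^2.5926 = 1.019e-10·1.21431e-16 ≈ 1.237e-26.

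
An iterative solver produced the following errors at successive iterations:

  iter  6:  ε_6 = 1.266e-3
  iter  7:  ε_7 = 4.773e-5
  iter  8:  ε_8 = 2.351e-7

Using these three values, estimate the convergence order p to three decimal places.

p ≈ ln(ε_8/ε_7) / ln(ε_7/ε_6)
  = ln(2.351e-7/4.773e-5) / ln(4.773e-5/1.266e-3)
  = ln(0.00492562) / ln(0.0377014)
  = -5.313305 / -3.278058 ≈ 1.620870

1.621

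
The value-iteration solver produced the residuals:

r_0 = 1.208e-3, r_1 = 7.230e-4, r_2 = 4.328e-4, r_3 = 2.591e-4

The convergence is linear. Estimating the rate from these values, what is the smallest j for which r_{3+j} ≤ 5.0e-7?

Rate ρ ≈ r_3/r_2 = 2.591e-4/4.328e-4 = 0.5987.
After j more steps, r_{3+j} ≈ 2.591e-4·ρ^j; need ρ^j ≤ 5.0e-7/2.591e-4 = 0.00192976.
j ≥ ln(0.00192976)/ln(0.5987) = -6.2504/-0.51299 = 12.184.
So 13 more iterations are needed.

13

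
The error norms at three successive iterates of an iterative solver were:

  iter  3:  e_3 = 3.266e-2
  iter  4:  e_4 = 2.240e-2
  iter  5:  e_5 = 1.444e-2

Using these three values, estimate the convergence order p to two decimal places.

1.16

p ≈ ln(e_5/e_4) / ln(e_4/e_3)
  = ln(1.444e-2/2.240e-2) / ln(2.240e-2/3.266e-2)
  = ln(0.644643) / ln(0.685854)
  = -0.43906 / -0.37709 ≈ 1.16434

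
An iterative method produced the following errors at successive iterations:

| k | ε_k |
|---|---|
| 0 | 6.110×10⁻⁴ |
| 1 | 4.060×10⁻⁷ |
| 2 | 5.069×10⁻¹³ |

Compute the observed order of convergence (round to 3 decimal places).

p ≈ ln(ε_2/ε_1) / ln(ε_1/ε_0)
  = ln(5.069×10⁻¹³/4.060×10⁻⁷) / ln(4.060×10⁻⁷/6.110×10⁻⁴)
  = ln(1.24852e-06) / ln(0.000664484)
  = -13.593552 / -7.316500 ≈ 1.857931

1.858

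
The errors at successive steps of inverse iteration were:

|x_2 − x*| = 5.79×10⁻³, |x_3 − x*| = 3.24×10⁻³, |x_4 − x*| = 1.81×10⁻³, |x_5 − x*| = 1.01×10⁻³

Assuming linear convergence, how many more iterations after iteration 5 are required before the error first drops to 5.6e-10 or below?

Rate ρ ≈ |x_5 − x*|/|x_4 − x*| = 1.01×10⁻³/1.81×10⁻³ = 0.5580.
After j more steps, |x_{5+j} − x*| ≈ 1.01×10⁻³·ρ^j; need ρ^j ≤ 5.6e-10/1.01×10⁻³ = 5.54455e-07.
j ≥ ln(5.54455e-07)/ln(0.5580) = -14.4053/-0.58340 = 24.692.
So 25 more iterations are needed.

25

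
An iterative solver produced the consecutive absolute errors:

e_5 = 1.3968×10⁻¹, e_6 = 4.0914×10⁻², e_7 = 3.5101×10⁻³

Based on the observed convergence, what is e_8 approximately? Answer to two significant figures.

2.6e-5

First estimate the order: p ≈ ln(e_7/e_6) / ln(e_6/e_5) = ln(3.5101×10⁻³/4.0914×10⁻²)/ln(4.0914×10⁻²/1.3968×10⁻¹) = ln(0.0857921)/ln(0.292912) ≈ 2.0001.
Then e_8 ≈ e_7·(e_7/e_6)^p = 3.5101×10⁻³·(0.0857921)^2.0001 = 3.5101×10⁻³·0.00735848 ≈ 2.583e-05.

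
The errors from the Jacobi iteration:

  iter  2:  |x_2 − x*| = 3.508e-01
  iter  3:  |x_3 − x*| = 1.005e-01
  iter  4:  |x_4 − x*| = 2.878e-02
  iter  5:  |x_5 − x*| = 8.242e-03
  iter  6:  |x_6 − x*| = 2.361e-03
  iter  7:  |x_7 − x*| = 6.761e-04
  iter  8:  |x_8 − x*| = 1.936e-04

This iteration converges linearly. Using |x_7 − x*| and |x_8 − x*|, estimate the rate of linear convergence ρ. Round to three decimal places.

ρ ≈ |x_8 − x*|/|x_7 − x*| = 1.936e-04/6.761e-04 = 0.28635

0.286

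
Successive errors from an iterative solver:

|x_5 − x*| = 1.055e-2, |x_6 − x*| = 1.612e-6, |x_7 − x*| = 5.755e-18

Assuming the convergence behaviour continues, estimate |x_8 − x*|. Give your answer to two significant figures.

First estimate the order: p ≈ ln(|x_7 − x*|/|x_6 − x*|) / ln(|x_6 − x*|/|x_5 − x*|) = ln(5.755e-18/1.612e-6)/ln(1.612e-6/1.055e-2) = ln(3.5701e-12)/ln(0.000152796) ≈ 2.9999.
Then |x_8 − x*| ≈ |x_7 − x*|·(|x_7 − x*|/|x_6 − x*|)^p = 5.755e-18·(3.5701e-12)^2.9999 = 5.755e-18·4.56232e-35 ≈ 2.626e-52.

2.6e-52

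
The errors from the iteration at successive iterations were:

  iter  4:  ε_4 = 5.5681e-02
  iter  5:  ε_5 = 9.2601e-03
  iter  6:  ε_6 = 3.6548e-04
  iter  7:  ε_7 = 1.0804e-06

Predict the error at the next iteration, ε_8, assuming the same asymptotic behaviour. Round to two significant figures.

3.0e-11

First estimate the order: p ≈ ln(ε_7/ε_6) / ln(ε_6/ε_5) = ln(1.0804e-06/3.6548e-04)/ln(3.6548e-04/9.2601e-03) = ln(0.00295611)/ln(0.0394683) ≈ 1.8018.
Then ε_8 ≈ ε_7·(ε_7/ε_6)^p = 1.0804e-06·(0.00295611)^1.8018 = 1.0804e-06·2.77169e-05 ≈ 2.995e-11.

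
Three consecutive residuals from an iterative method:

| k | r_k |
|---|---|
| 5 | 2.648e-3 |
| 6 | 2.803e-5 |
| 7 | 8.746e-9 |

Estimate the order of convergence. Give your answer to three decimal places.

p ≈ ln(r_7/r_6) / ln(r_6/r_5)
  = ln(8.746e-9/2.803e-5) / ln(2.803e-5/2.648e-3)
  = ln(0.000312023) / ln(0.0105853)
  = -8.072434 / -4.548289 ≈ 1.774829

1.775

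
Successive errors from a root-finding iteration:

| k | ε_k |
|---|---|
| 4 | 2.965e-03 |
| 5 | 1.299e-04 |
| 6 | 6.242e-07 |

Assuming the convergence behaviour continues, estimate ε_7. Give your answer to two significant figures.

6.9e-11

First estimate the order: p ≈ ln(ε_6/ε_5) / ln(ε_5/ε_4) = ln(6.242e-07/1.299e-04)/ln(1.299e-04/2.965e-03) = ln(0.00480523)/ln(0.0438111) ≈ 1.7066.
Then ε_7 ≈ ε_6·(ε_6/ε_5)^p = 6.242e-07·(0.00480523)^1.7066 = 6.242e-07·0.000110564 ≈ 6.901e-11.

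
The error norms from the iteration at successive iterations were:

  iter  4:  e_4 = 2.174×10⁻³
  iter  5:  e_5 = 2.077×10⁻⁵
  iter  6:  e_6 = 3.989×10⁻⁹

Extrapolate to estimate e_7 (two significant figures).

First estimate the order: p ≈ ln(e_6/e_5) / ln(e_5/e_4) = ln(3.989×10⁻⁹/2.077×10⁻⁵)/ln(2.077×10⁻⁵/2.174×10⁻³) = ln(0.000192056)/ln(0.00955382) ≈ 1.8400.
Then e_7 ≈ e_6·(e_6/e_5)^p = 3.989×10⁻⁹·(0.000192056)^1.8400 = 3.989×10⁻⁹·1.45047e-07 ≈ 5.786e-16.

5.8e-16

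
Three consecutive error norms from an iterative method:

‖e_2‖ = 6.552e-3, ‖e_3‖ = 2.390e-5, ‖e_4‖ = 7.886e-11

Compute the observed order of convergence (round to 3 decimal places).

p ≈ ln(‖e_4‖/‖e_3‖) / ln(‖e_3‖/‖e_2‖)
  = ln(7.886e-11/2.390e-5) / ln(2.390e-5/6.552e-3)
  = ln(3.29958e-06) / ln(0.00364774)
  = -12.621715 / -5.613647 ≈ 2.248398

2.248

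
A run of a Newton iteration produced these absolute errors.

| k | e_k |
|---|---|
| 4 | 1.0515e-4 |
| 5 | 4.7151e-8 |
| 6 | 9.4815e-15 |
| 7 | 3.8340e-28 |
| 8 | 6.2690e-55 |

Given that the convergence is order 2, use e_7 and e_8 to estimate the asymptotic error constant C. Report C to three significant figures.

4.26

C ≈ e_8 / e_7^2
  = 6.2690e-55 / (3.8340e-28)^2
  = 6.2690e-55 / 1.46996e-55 ≈ 4.2648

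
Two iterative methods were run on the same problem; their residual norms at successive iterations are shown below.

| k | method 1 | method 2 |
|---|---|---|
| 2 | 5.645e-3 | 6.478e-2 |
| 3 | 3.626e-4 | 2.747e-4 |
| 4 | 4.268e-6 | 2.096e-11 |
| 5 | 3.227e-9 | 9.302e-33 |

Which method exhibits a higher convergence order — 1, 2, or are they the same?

Method 1: p ≈ ln(3.227e-9/4.268e-6)/ln(4.268e-6/3.626e-4) ≈ 1.62.
Method 2: p ≈ ln(9.302e-33/2.096e-11)/ln(2.096e-11/2.747e-4) ≈ 3.00.
Method 2 has the higher order (≈3.0 vs ≈1.6).

2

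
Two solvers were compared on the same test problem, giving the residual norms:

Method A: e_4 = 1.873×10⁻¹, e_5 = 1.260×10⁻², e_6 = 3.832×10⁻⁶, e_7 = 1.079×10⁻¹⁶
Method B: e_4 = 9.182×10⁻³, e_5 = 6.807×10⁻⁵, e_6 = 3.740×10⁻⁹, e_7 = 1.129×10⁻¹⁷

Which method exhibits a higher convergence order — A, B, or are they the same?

A

Method A: p ≈ ln(1.079×10⁻¹⁶/3.832×10⁻⁶)/ln(3.832×10⁻⁶/1.260×10⁻²) ≈ 3.00.
Method B: p ≈ ln(1.129×10⁻¹⁷/3.740×10⁻⁹)/ln(3.740×10⁻⁹/6.807×10⁻⁵) ≈ 2.00.
Method A has the higher order (≈3.0 vs ≈2.0).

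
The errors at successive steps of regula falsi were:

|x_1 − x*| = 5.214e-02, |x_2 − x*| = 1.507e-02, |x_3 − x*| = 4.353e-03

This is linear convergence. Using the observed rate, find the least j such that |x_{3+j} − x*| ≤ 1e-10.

Rate ρ ≈ |x_3 − x*|/|x_2 − x*| = 4.353e-03/1.507e-02 = 0.2889.
After j more steps, |x_{3+j} − x*| ≈ 4.353e-03·ρ^j; need ρ^j ≤ 1e-10/4.353e-03 = 2.29727e-08.
j ≥ ln(2.29727e-08)/ln(0.2889) = -17.5890/-1.24167 = 14.166.
So 15 more iterations are needed.

15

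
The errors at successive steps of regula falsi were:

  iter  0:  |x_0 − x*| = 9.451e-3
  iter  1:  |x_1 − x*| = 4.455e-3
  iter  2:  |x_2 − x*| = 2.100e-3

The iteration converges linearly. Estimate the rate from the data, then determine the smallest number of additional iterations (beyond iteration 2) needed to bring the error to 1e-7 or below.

Rate ρ ≈ |x_2 − x*|/|x_1 − x*| = 2.100e-3/4.455e-3 = 0.4714.
After j more steps, |x_{2+j} − x*| ≈ 2.100e-3·ρ^j; need ρ^j ≤ 1e-7/2.100e-3 = 4.7619e-05.
j ≥ ln(4.7619e-05)/ln(0.4714) = -9.9523/-0.75205 = 13.234.
So 14 more iterations are needed.

14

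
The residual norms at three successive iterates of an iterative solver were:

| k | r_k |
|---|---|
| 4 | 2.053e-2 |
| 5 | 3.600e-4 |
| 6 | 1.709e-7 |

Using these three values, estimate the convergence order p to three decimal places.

p ≈ ln(r_6/r_5) / ln(r_5/r_4)
  = ln(1.709e-7/3.600e-4) / ln(3.600e-4/2.053e-2)
  = ln(0.000474722) / ln(0.0175353)
  = -7.652781 / -4.043539 ≈ 1.892595

1.893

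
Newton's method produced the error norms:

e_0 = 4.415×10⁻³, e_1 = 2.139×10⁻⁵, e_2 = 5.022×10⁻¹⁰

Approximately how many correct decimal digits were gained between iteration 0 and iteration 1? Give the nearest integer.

Digits gained ≈ log₁₀(e_0/e_1) = log₁₀(4.415×10⁻³/2.139×10⁻⁵) = log₁₀(206.405) ≈ 2.315.

2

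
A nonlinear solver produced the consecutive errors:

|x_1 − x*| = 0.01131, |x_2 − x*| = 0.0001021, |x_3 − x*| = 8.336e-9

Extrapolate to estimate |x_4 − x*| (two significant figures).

5.6e-17

First estimate the order: p ≈ ln(|x_3 − x*|/|x_2 − x*|) / ln(|x_2 − x*|/|x_1 − x*|) = ln(8.336e-9/0.0001021)/ln(0.0001021/0.01131) = ln(8.16454e-05)/ln(0.00902741) ≈ 1.9996.
Then |x_4 − x*| ≈ |x_3 − x*|·(|x_3 − x*|/|x_2 − x*|)^p = 8.336e-9·(8.16454e-05)^1.9996 = 8.336e-9·6.69112e-09 ≈ 5.578e-17.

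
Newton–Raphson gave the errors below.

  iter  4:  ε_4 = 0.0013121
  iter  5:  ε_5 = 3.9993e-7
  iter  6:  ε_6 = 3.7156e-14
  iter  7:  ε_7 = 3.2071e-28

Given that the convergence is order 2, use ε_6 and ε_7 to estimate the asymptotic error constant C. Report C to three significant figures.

C ≈ ε_7 / ε_6^2
  = 3.2071e-28 / (3.7156e-14)^2
  = 3.2071e-28 / 1.38057e-27 ≈ 0.2323

0.232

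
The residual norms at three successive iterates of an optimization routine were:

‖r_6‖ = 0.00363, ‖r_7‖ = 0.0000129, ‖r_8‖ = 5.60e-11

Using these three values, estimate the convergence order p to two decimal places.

p ≈ ln(‖r_8‖/‖r_7‖) / ln(‖r_7‖/‖r_6‖)
  = ln(5.60e-11/0.0000129) / ln(0.0000129/0.00363)
  = ln(4.34109e-06) / ln(0.00355372)
  = -12.34739 / -5.63976 ≈ 2.18935

2.19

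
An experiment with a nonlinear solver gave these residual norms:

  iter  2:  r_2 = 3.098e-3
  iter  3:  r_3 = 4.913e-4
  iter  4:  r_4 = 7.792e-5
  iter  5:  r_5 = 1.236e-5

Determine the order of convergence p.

Consecutive ratios: r_5/r_4 = 1.236e-5/7.792e-5 = 0.158624, r_4/r_3 = 7.792e-5/4.913e-4 = 0.1586.
p ≈ ln(0.158624)/ln(0.1586) = -1.8412/-1.8414 ≈ 1.00.
So the convergence is linear (order 1).

1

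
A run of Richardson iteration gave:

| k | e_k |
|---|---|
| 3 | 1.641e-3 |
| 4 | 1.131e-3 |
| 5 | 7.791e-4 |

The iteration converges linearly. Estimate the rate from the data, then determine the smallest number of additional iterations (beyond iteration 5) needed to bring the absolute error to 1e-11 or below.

Rate ρ ≈ e_5/e_4 = 7.791e-4/1.131e-3 = 0.6889.
After j more steps, e_{5+j} ≈ 7.791e-4·ρ^j; need ρ^j ≤ 1e-11/7.791e-4 = 1.28353e-08.
j ≥ ln(1.28353e-08)/ln(0.6889) = -18.1711/-0.37266 = 48.761.
So 49 more iterations are needed.

49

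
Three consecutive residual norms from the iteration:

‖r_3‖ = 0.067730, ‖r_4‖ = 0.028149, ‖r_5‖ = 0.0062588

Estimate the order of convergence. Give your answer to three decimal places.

1.712

p ≈ ln(‖r_5‖/‖r_4‖) / ln(‖r_4‖/‖r_3‖)
  = ln(0.0062588/0.028149) / ln(0.028149/0.067730)
  = ln(0.222345) / ln(0.415606)
  = -1.503525 / -0.878018 ≈ 1.712408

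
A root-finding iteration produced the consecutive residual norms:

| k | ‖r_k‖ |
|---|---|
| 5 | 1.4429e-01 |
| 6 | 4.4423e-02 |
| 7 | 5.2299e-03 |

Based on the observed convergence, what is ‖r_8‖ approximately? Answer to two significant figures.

1.1e-4

First estimate the order: p ≈ ln(‖r_7‖/‖r_6‖) / ln(‖r_6‖/‖r_5‖) = ln(5.2299e-03/4.4423e-02)/ln(4.4423e-02/1.4429e-01) = ln(0.11773)/ln(0.307873) ≈ 1.8160.
Then ‖r_8‖ ≈ ‖r_7‖·(‖r_7‖/‖r_6‖)^p = 5.2299e-03·(0.11773)^1.8160 = 5.2299e-03·0.0205462 ≈ 0.0001075.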